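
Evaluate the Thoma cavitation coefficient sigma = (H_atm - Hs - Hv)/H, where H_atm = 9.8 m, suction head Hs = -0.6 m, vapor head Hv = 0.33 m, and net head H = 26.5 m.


sigma = (9.8 - (-0.6) - 0.33) / 26.5 = 0.3800


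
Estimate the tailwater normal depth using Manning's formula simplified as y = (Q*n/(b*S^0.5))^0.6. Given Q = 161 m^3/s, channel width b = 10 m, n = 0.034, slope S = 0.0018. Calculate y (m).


y = (161 * 0.034 / (10 * 0.0018^0.5))^0.6 = 4.6388 m


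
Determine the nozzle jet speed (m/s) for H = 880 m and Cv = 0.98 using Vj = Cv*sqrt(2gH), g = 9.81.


Vj = 0.98 * sqrt(2*9.81*880) = 128.7707 m/s


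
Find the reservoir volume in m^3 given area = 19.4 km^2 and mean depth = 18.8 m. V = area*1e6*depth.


V = 19.4 * 1e6 * 18.8 = 3.6472e+08 m^3


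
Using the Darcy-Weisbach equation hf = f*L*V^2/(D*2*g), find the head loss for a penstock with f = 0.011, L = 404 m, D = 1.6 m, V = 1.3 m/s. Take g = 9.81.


hf = 0.011 * 404 * 1.3^2 / (1.6 * 2 * 9.81) = 0.2392 m


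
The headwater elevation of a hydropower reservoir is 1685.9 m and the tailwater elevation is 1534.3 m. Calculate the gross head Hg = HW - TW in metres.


Hg = 1685.9 - 1534.3 = 151.6000 m


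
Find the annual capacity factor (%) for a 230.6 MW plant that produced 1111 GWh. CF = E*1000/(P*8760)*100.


CF = 1111 * 1000 / (230.6 * 8760) * 100 = 54.9985 %


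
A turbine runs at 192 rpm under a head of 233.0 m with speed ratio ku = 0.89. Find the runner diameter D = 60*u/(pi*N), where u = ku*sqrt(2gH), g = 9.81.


u = 0.89 * sqrt(2*9.81*233.0) = 60.1752 m/s
D = 60 * 60.1752 / (pi * 192) = 5.9857 m


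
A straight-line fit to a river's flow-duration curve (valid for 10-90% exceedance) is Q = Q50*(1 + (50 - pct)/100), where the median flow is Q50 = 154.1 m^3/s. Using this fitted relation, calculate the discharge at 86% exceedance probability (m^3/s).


Q = 154.1 * (1 + (50 - 86)/100) = 98.6240 m^3/s


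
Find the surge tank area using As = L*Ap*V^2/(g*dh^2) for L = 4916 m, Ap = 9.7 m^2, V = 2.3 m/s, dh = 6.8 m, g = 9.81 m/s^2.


As = 4916 * 9.7 * 2.3^2 / (9.81 * 6.8^2) = 556.0994 m^2


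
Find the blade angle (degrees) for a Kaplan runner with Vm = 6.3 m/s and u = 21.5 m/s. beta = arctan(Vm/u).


beta = arctan(6.3 / 21.5) = 16.3318 degrees


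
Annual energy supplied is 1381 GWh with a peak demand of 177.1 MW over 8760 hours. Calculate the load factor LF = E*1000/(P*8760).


LF = 1381 * 1000 / (177.1 * 8760) = 0.8902


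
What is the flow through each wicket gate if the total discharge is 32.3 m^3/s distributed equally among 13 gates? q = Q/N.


q = 32.3 / 13 = 2.4846 m^3/s


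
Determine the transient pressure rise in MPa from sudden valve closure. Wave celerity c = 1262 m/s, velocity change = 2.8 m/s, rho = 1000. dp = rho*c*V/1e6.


dp = 1000 * 1262 * 2.8 / 1e6 = 3.5336 MPa


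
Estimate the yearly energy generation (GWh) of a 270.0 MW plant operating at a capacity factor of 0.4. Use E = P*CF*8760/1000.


E = 270.0 * 0.4 * 8760 / 1000 = 946.0800 GWh


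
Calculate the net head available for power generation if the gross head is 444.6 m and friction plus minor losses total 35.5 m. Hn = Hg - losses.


Hn = 444.6 - 35.5 = 409.1000 m


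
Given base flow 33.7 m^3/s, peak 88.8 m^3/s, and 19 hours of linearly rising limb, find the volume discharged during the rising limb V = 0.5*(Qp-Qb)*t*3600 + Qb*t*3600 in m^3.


V = 0.5*(88.8 - 33.7)*19*3600 + 33.7*19*3600 = 4.1895e+06 m^3


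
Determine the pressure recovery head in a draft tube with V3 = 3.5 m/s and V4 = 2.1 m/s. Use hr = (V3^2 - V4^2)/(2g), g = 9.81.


hr = (3.5^2 - 2.1^2) / (2*9.81) = 0.3996 m


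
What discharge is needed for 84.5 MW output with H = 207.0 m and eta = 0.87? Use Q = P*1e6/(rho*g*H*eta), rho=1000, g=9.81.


Q = 84.5 * 1e6 / (1000 * 9.81 * 207.0 * 0.87) = 47.8297 m^3/s


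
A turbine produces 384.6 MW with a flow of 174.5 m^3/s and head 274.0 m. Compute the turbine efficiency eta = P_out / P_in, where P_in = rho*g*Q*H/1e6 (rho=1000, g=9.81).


P_in = 1000 * 9.81 * 174.5 * 274.0 / 1e6 = 469.0455 MW
eta = 384.6 / 469.0455 = 0.8200


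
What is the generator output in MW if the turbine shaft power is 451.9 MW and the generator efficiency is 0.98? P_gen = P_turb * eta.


P_gen = 451.9 * 0.98 = 442.8620 MW


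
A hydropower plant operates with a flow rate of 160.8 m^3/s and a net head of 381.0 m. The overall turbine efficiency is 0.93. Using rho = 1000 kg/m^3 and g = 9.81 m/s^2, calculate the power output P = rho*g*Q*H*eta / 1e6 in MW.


P = 1000 * 9.81 * 160.8 * 381.0 * 0.93 / 1e6 = 558.9371 MW


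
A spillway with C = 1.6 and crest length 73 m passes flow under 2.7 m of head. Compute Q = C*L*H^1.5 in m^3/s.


Q = 1.6 * 73 * 2.7^1.5 = 518.1894 m^3/s


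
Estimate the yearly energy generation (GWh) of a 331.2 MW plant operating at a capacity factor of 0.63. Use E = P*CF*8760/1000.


E = 331.2 * 0.63 * 8760 / 1000 = 1827.8266 GWh


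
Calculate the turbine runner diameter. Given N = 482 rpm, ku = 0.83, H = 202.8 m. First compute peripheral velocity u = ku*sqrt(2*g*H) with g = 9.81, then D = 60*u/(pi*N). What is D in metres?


u = 0.83 * sqrt(2*9.81*202.8) = 52.3554 m/s
D = 60 * 52.3554 / (pi * 482) = 2.0745 m


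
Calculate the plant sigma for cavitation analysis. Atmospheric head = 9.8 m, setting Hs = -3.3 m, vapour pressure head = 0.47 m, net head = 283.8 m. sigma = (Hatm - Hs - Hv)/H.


sigma = (9.8 - (-3.3) - 0.47) / 283.8 = 0.0445


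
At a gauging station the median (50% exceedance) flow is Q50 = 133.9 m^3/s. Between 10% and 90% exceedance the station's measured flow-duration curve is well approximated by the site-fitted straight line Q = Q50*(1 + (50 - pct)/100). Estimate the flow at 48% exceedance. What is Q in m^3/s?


Q = 133.9 * (1 + (50 - 48)/100) = 136.5780 m^3/s


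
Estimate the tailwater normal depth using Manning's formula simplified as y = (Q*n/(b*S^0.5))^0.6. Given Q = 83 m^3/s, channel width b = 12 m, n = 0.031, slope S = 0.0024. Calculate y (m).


y = (83 * 0.031 / (12 * 0.0024^0.5))^0.6 = 2.4249 m


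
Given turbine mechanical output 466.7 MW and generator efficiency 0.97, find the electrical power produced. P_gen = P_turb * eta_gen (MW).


P_gen = 466.7 * 0.97 = 452.6990 MW


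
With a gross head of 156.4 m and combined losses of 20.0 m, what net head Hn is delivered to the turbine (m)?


Hn = 156.4 - 20.0 = 136.4000 m


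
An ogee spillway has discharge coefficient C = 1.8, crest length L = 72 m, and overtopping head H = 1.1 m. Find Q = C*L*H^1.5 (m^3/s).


Q = 1.8 * 72 * 1.1^1.5 = 149.5182 m^3/s


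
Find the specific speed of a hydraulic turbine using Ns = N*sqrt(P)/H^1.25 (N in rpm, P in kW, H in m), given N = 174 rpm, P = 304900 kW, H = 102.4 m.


Ns = 174 * 304900^0.5 / 102.4^1.25 = 294.9531


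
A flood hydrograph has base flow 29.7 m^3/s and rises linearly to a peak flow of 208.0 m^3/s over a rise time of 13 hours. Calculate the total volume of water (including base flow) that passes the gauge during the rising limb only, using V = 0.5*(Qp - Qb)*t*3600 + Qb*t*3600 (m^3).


V = 0.5*(208.0 - 29.7)*13*3600 + 29.7*13*3600 = 5.5622e+06 m^3


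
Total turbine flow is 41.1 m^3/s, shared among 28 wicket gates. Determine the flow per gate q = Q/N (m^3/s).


q = 41.1 / 28 = 1.4679 m^3/s


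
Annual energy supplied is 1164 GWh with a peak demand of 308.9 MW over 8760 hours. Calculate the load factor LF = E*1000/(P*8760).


LF = 1164 * 1000 / (308.9 * 8760) = 0.4302


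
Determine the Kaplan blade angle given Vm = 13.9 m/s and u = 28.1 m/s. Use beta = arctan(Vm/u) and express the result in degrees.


beta = arctan(13.9 / 28.1) = 26.3198 degrees


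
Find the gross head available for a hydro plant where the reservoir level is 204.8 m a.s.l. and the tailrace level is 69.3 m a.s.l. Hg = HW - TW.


Hg = 204.8 - 69.3 = 135.5000 m


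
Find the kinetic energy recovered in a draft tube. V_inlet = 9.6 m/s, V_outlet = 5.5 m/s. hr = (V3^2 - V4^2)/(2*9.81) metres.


hr = (9.6^2 - 5.5^2) / (2*9.81) = 3.1555 m


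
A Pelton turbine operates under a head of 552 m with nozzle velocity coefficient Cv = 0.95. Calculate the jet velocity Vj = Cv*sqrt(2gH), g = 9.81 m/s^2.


Vj = 0.95 * sqrt(2*9.81*552) = 98.8650 m/s


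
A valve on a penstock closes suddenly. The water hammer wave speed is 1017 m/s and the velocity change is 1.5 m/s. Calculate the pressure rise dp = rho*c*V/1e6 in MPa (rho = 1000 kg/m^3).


dp = 1000 * 1017 * 1.5 / 1e6 = 1.5255 MPa


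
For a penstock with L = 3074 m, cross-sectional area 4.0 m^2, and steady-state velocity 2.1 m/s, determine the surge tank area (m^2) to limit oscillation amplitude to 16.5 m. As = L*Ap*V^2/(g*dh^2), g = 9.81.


As = 3074 * 4.0 * 2.1^2 / (9.81 * 16.5^2) = 20.3032 m^2


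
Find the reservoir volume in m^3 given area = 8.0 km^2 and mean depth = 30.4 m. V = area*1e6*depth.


V = 8.0 * 1e6 * 30.4 = 2.4320e+08 m^3


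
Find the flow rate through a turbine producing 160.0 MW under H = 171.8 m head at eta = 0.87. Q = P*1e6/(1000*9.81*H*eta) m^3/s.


Q = 160.0 * 1e6 / (1000 * 9.81 * 171.8 * 0.87) = 109.1211 m^3/s


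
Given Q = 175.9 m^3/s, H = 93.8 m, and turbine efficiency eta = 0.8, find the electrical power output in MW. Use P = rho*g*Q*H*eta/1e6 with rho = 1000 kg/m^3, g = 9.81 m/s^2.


P = 1000 * 9.81 * 175.9 * 93.8 * 0.8 / 1e6 = 129.4874 MW


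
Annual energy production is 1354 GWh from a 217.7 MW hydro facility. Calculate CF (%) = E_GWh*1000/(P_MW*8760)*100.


CF = 1354 * 1000 / (217.7 * 8760) * 100 = 70.9996 %


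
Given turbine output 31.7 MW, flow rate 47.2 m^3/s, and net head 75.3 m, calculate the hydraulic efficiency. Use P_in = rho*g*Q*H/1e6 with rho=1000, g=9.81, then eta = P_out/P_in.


P_in = 1000 * 9.81 * 47.2 * 75.3 / 1e6 = 34.8663 MW
eta = 31.7 / 34.8663 = 0.9092


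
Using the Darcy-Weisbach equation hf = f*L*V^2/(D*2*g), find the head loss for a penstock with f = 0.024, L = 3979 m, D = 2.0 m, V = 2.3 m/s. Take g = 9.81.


hf = 0.024 * 3979 * 2.3^2 / (2.0 * 2 * 9.81) = 12.8740 m


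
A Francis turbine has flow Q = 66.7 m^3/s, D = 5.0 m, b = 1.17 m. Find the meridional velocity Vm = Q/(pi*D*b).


Vm = 66.7 / (pi * 5.0 * 1.17) = 3.6293 m/s


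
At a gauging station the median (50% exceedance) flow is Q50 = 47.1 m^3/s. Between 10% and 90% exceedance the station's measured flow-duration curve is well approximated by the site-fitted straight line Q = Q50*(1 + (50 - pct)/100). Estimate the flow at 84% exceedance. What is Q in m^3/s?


Q = 47.1 * (1 + (50 - 84)/100) = 31.0860 m^3/s


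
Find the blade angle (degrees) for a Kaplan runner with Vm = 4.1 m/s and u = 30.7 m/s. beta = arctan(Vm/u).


beta = arctan(4.1 / 30.7) = 7.6069 degrees


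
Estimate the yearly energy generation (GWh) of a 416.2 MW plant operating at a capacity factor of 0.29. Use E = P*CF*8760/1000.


E = 416.2 * 0.29 * 8760 / 1000 = 1057.3145 GWh


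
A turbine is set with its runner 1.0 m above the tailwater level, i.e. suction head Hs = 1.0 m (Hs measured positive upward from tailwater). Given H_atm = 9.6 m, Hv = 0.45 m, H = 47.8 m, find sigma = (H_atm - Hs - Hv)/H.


sigma = (9.6 - 1.0 - 0.45) / 47.8 = 0.1705


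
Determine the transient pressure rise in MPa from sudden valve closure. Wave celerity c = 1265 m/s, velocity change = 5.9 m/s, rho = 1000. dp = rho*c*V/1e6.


dp = 1000 * 1265 * 5.9 / 1e6 = 7.4635 MPa


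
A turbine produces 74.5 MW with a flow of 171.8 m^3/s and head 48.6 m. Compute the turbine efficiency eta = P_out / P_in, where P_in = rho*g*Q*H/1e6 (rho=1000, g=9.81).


P_in = 1000 * 9.81 * 171.8 * 48.6 / 1e6 = 81.9084 MW
eta = 74.5 / 81.9084 = 0.9096


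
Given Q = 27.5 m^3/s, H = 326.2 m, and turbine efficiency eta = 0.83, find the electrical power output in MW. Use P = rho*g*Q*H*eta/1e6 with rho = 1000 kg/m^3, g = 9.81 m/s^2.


P = 1000 * 9.81 * 27.5 * 326.2 * 0.83 / 1e6 = 73.0405 MW


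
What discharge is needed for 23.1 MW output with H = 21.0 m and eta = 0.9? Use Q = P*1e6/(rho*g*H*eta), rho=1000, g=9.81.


Q = 23.1 * 1e6 / (1000 * 9.81 * 21.0 * 0.9) = 124.5894 m^3/s


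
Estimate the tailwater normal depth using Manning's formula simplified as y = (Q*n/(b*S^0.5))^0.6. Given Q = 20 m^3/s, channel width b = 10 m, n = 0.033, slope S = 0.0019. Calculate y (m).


y = (20 * 0.033 / (10 * 0.0019^0.5))^0.6 = 1.2826 m


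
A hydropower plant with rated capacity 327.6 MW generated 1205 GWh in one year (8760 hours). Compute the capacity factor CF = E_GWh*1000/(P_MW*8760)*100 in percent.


CF = 1205 * 1000 / (327.6 * 8760) * 100 = 41.9893 %


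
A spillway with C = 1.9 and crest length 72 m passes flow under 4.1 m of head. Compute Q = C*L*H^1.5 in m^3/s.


Q = 1.9 * 72 * 4.1^1.5 = 1135.6954 m^3/s


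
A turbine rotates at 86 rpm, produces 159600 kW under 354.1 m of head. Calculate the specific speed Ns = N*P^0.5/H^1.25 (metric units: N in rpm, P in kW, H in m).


Ns = 86 * 159600^0.5 / 354.1^1.25 = 22.3670


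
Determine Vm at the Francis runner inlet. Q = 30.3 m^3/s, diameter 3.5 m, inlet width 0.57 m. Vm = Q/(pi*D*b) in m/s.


Vm = 30.3 / (pi * 3.5 * 0.57) = 4.8345 m/s


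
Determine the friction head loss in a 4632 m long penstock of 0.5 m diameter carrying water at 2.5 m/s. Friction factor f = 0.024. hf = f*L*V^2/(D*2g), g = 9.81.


hf = 0.024 * 4632 * 2.5^2 / (0.5 * 2 * 9.81) = 70.8257 m


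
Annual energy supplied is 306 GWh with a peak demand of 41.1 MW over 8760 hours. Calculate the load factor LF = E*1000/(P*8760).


LF = 306 * 1000 / (41.1 * 8760) = 0.8499


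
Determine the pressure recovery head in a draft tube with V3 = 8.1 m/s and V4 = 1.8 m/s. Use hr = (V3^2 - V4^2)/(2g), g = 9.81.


hr = (8.1^2 - 1.8^2) / (2*9.81) = 3.1789 m


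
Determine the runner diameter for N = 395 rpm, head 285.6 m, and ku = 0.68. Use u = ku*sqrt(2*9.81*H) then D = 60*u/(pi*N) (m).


u = 0.68 * sqrt(2*9.81*285.6) = 50.9023 m/s
D = 60 * 50.9023 / (pi * 395) = 2.4612 m


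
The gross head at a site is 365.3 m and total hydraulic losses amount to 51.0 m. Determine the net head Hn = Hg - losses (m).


Hn = 365.3 - 51.0 = 314.3000 m


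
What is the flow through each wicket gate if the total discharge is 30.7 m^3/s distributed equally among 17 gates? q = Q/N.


q = 30.7 / 17 = 1.8059 m^3/s


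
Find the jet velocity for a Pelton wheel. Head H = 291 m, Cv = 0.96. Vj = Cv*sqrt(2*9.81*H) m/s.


Vj = 0.96 * sqrt(2*9.81*291) = 72.5383 m/s


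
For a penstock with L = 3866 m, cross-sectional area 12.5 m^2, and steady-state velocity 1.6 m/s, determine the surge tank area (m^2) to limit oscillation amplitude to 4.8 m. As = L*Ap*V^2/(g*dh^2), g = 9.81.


As = 3866 * 12.5 * 1.6^2 / (9.81 * 4.8^2) = 547.3440 m^2


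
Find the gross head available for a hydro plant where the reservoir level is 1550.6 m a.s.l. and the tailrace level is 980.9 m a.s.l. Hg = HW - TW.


Hg = 1550.6 - 980.9 = 569.7000 m


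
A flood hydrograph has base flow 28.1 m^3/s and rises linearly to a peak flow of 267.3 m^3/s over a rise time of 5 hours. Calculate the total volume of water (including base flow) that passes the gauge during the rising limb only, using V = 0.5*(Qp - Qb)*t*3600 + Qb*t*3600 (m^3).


V = 0.5*(267.3 - 28.1)*5*3600 + 28.1*5*3600 = 2.6586e+06 m^3


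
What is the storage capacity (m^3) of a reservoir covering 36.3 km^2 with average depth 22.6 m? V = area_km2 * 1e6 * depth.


V = 36.3 * 1e6 * 22.6 = 8.2038e+08 m^3


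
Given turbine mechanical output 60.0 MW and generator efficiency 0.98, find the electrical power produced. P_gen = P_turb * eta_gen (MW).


P_gen = 60.0 * 0.98 = 58.8000 MW


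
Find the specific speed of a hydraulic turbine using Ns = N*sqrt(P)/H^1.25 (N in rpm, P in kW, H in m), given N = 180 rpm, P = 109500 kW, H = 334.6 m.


Ns = 180 * 109500^0.5 / 334.6^1.25 = 41.6219


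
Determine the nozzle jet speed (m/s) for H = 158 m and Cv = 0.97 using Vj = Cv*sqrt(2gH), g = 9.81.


Vj = 0.97 * sqrt(2*9.81*158) = 54.0070 m/s


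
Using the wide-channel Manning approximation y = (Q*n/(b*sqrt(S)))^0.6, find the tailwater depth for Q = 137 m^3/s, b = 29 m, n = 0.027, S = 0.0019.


y = (137 * 0.027 / (29 * 0.0019^0.5))^0.6 = 1.9045 m


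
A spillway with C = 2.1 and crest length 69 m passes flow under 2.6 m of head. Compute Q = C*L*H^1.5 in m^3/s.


Q = 2.1 * 69 * 2.6^1.5 = 607.4750 m^3/s


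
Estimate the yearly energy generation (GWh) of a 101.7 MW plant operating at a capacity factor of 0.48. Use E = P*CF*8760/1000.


E = 101.7 * 0.48 * 8760 / 1000 = 427.6282 GWh


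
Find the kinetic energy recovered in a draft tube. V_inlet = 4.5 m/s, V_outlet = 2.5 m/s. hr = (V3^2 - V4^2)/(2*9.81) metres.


hr = (4.5^2 - 2.5^2) / (2*9.81) = 0.7136 m


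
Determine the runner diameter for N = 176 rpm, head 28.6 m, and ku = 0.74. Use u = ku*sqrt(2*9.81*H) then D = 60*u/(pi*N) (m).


u = 0.74 * sqrt(2*9.81*28.6) = 17.5293 m/s
D = 60 * 17.5293 / (pi * 176) = 1.9022 m


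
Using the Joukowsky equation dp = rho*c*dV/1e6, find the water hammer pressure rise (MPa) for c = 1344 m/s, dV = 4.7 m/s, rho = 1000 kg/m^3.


dp = 1000 * 1344 * 4.7 / 1e6 = 6.3168 MPa


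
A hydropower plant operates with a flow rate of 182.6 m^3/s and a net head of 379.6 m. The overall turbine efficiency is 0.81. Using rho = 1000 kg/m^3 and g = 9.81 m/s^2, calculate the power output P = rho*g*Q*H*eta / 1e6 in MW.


P = 1000 * 9.81 * 182.6 * 379.6 * 0.81 / 1e6 = 550.7836 MW


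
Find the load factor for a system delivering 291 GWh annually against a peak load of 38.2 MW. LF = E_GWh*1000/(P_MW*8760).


LF = 291 * 1000 / (38.2 * 8760) = 0.8696


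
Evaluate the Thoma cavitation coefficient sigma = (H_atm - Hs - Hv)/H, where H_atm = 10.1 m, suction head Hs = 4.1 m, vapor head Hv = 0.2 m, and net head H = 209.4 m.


sigma = (10.1 - 4.1 - 0.2) / 209.4 = 0.0277


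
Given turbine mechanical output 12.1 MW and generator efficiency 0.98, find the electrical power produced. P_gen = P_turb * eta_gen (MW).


P_gen = 12.1 * 0.98 = 11.8580 MW


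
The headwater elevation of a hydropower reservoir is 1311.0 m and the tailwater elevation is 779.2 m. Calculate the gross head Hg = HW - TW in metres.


Hg = 1311.0 - 779.2 = 531.8000 m


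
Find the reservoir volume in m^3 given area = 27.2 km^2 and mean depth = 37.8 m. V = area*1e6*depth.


V = 27.2 * 1e6 * 37.8 = 1.0282e+09 m^3


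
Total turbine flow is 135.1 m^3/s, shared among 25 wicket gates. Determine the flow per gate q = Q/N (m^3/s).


q = 135.1 / 25 = 5.4040 m^3/s


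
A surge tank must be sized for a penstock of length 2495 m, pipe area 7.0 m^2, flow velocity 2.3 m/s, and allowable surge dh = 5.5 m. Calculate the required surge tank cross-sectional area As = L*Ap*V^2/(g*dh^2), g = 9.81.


As = 2495 * 7.0 * 2.3^2 / (9.81 * 5.5^2) = 311.3364 m^2


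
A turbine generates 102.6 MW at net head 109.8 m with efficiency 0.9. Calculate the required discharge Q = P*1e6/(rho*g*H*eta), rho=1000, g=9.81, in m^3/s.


Q = 102.6 * 1e6 / (1000 * 9.81 * 109.8 * 0.9) = 105.8360 m^3/s


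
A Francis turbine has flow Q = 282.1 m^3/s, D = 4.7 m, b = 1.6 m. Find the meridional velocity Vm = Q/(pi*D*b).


Vm = 282.1 / (pi * 4.7 * 1.6) = 11.9409 m/s


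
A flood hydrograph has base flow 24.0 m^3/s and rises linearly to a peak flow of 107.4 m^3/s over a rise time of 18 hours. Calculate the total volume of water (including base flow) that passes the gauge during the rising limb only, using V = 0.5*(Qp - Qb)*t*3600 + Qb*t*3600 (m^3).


V = 0.5*(107.4 - 24.0)*18*3600 + 24.0*18*3600 = 4.2574e+06 m^3


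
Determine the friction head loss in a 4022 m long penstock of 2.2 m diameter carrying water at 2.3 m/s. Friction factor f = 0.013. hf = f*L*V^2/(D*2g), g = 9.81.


hf = 0.013 * 4022 * 2.3^2 / (2.2 * 2 * 9.81) = 6.4080 m


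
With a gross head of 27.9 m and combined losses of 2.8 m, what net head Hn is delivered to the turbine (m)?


Hn = 27.9 - 2.8 = 25.1000 m


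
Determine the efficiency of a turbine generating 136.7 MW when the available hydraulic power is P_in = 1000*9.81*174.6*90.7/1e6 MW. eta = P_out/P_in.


P_in = 1000 * 9.81 * 174.6 * 90.7 / 1e6 = 155.3533 MW
eta = 136.7 / 155.3533 = 0.8799


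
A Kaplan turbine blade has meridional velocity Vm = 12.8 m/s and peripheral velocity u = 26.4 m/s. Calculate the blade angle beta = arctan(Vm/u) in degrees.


beta = arctan(12.8 / 26.4) = 25.8664 degrees


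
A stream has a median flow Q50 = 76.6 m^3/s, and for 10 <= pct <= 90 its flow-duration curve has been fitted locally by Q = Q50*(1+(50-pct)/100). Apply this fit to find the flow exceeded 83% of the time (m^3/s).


Q = 76.6 * (1 + (50 - 83)/100) = 51.3220 m^3/s


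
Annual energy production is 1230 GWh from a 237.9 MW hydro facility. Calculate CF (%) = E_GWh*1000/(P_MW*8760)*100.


CF = 1230 * 1000 / (237.9 * 8760) * 100 = 59.0210 %


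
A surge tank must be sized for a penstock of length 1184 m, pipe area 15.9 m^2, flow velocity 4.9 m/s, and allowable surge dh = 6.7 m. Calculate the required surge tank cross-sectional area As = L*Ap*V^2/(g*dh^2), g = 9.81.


As = 1184 * 15.9 * 4.9^2 / (9.81 * 6.7^2) = 1026.4135 m^2


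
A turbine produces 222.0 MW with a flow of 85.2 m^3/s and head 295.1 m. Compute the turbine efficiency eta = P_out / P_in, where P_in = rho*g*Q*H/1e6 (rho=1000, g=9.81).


P_in = 1000 * 9.81 * 85.2 * 295.1 / 1e6 = 246.6481 MW
eta = 222.0 / 246.6481 = 0.9001


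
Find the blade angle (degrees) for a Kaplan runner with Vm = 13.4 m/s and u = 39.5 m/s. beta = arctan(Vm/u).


beta = arctan(13.4 / 39.5) = 18.7390 degrees


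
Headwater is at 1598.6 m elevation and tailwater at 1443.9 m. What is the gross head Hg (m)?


Hg = 1598.6 - 1443.9 = 154.7000 m


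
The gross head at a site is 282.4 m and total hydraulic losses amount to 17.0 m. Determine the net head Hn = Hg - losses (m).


Hn = 282.4 - 17.0 = 265.4000 m


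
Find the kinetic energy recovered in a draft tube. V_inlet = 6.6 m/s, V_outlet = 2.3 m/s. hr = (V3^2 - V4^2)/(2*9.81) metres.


hr = (6.6^2 - 2.3^2) / (2*9.81) = 1.9506 m


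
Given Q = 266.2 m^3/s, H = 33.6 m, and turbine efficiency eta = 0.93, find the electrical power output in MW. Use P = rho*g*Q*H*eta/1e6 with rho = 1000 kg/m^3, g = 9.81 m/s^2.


P = 1000 * 9.81 * 266.2 * 33.6 * 0.93 / 1e6 = 81.6017 MW


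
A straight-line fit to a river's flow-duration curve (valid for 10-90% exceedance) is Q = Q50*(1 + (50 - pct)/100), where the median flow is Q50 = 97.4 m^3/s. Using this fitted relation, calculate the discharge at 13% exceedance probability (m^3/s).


Q = 97.4 * (1 + (50 - 13)/100) = 133.4380 m^3/s


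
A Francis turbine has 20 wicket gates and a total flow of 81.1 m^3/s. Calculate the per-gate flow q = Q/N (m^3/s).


q = 81.1 / 20 = 4.0550 m^3/s


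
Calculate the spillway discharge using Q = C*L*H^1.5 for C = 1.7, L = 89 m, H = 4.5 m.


Q = 1.7 * 89 * 4.5^1.5 = 1444.3010 m^3/s


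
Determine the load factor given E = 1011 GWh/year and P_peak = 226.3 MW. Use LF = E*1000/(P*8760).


LF = 1011 * 1000 / (226.3 * 8760) = 0.5100


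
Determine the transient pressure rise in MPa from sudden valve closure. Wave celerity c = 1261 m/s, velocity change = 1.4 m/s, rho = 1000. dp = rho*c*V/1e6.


dp = 1000 * 1261 * 1.4 / 1e6 = 1.7654 MPa


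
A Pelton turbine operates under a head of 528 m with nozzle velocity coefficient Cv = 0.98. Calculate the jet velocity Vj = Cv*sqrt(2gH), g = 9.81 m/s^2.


Vj = 0.98 * sqrt(2*9.81*528) = 99.7453 m/s


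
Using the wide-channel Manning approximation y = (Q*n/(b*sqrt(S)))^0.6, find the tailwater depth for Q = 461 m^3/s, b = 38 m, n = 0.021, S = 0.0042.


y = (461 * 0.021 / (38 * 0.0042^0.5))^0.6 = 2.2736 m


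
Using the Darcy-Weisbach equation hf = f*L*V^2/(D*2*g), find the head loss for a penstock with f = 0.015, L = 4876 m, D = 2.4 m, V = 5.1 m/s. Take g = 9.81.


hf = 0.015 * 4876 * 5.1^2 / (2.4 * 2 * 9.81) = 40.4003 m


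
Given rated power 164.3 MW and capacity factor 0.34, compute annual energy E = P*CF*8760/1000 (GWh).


E = 164.3 * 0.34 * 8760 / 1000 = 489.3511 GWh


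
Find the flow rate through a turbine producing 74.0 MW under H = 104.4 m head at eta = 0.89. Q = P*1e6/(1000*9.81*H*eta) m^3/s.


Q = 74.0 * 1e6 / (1000 * 9.81 * 104.4 * 0.89) = 81.1843 m^3/s


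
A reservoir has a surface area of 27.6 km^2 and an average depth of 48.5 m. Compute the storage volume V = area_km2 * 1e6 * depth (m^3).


V = 27.6 * 1e6 * 48.5 = 1.3386e+09 m^3


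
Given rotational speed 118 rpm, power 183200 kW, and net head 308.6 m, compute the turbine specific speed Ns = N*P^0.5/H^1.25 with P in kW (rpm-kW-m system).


Ns = 118 * 183200^0.5 / 308.6^1.25 = 39.0481


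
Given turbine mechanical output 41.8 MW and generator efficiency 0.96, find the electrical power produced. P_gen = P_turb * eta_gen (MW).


P_gen = 41.8 * 0.96 = 40.1280 MW


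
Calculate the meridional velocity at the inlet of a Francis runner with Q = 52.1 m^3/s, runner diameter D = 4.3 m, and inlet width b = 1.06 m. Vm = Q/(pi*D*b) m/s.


Vm = 52.1 / (pi * 4.3 * 1.06) = 3.6384 m/s


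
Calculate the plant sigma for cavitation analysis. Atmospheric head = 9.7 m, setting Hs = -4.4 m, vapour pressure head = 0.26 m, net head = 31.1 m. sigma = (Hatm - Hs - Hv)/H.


sigma = (9.7 - (-4.4) - 0.26) / 31.1 = 0.4450


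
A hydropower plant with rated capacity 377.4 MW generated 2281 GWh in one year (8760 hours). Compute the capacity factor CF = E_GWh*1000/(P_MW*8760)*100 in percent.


CF = 2281 * 1000 / (377.4 * 8760) * 100 = 68.9953 %


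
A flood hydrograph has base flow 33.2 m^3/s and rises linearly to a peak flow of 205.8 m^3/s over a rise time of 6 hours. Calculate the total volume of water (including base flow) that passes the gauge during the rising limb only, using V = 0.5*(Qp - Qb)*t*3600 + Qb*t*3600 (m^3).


V = 0.5*(205.8 - 33.2)*6*3600 + 33.2*6*3600 = 2.5812e+06 m^3


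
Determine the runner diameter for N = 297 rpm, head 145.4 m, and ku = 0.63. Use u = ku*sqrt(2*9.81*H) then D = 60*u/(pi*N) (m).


u = 0.63 * sqrt(2*9.81*145.4) = 33.6490 m/s
D = 60 * 33.6490 / (pi * 297) = 2.1638 m


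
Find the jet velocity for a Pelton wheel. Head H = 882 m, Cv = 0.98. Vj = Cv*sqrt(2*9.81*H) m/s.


Vj = 0.98 * sqrt(2*9.81*882) = 128.9169 m/s


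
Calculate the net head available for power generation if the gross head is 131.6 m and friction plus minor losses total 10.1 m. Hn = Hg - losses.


Hn = 131.6 - 10.1 = 121.5000 m


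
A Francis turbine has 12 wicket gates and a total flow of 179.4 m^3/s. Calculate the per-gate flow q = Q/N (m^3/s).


q = 179.4 / 12 = 14.9500 m^3/s


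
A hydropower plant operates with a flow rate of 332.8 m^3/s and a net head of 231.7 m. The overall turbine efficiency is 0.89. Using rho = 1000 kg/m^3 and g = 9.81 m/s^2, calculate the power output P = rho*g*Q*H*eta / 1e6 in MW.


P = 1000 * 9.81 * 332.8 * 231.7 * 0.89 / 1e6 = 673.2376 MW


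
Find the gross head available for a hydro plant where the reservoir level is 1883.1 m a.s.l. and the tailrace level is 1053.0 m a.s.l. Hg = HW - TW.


Hg = 1883.1 - 1053.0 = 830.1000 m


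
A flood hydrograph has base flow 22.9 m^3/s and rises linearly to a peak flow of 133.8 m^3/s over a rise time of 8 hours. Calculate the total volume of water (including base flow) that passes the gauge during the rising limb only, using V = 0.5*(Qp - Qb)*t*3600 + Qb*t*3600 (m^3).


V = 0.5*(133.8 - 22.9)*8*3600 + 22.9*8*3600 = 2.2565e+06 m^3


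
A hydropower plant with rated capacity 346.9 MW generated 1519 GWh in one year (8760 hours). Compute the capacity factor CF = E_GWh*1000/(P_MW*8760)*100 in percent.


CF = 1519 * 1000 / (346.9 * 8760) * 100 = 49.9861 %


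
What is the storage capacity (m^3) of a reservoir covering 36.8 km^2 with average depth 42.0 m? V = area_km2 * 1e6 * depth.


V = 36.8 * 1e6 * 42.0 = 1.5456e+09 m^3


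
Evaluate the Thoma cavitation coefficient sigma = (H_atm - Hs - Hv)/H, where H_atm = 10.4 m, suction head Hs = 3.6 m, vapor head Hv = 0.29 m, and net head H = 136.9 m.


sigma = (10.4 - 3.6 - 0.29) / 136.9 = 0.0476


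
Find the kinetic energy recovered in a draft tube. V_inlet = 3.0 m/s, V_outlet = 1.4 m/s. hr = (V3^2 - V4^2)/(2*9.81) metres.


hr = (3.0^2 - 1.4^2) / (2*9.81) = 0.3588 m


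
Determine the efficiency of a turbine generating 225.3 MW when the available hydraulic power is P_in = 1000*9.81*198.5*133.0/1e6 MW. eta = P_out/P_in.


P_in = 1000 * 9.81 * 198.5 * 133.0 / 1e6 = 258.9889 MW
eta = 225.3 / 258.9889 = 0.8699


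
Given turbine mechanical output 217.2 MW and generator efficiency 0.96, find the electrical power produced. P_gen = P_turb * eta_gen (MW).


P_gen = 217.2 * 0.96 = 208.5120 MW


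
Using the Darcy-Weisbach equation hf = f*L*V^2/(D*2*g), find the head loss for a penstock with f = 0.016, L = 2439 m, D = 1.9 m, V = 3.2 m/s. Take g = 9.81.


hf = 0.016 * 2439 * 3.2^2 / (1.9 * 2 * 9.81) = 10.7196 m


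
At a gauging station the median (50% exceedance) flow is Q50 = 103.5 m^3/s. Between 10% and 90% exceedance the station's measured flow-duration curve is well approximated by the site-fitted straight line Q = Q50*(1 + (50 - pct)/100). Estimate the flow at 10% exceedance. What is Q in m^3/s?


Q = 103.5 * (1 + (50 - 10)/100) = 144.9000 m^3/s


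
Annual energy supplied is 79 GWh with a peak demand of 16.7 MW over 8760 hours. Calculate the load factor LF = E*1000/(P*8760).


LF = 79 * 1000 / (16.7 * 8760) = 0.5400


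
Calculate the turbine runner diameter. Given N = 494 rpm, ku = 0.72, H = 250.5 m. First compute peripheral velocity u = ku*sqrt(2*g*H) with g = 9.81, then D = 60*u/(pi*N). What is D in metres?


u = 0.72 * sqrt(2*9.81*250.5) = 50.4761 m/s
D = 60 * 50.4761 / (pi * 494) = 1.9515 m


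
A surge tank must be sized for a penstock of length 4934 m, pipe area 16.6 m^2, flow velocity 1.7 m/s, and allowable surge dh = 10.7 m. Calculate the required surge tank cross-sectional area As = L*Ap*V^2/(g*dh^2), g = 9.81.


As = 4934 * 16.6 * 1.7^2 / (9.81 * 10.7^2) = 210.7505 m^2


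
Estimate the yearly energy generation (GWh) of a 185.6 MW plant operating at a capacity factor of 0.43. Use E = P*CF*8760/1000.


E = 185.6 * 0.43 * 8760 / 1000 = 699.1181 GWh


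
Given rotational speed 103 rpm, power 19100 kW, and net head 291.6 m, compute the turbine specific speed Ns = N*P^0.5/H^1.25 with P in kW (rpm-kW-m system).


Ns = 103 * 19100^0.5 / 291.6^1.25 = 11.8133


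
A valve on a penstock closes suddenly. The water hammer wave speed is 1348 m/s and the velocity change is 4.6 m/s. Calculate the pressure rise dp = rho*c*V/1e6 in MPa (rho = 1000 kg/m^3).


dp = 1000 * 1348 * 4.6 / 1e6 = 6.2008 MPa


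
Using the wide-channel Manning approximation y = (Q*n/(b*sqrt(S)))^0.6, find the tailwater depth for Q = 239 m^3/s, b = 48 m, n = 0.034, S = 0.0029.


y = (239 * 0.034 / (48 * 0.0029^0.5))^0.6 = 1.9882 m


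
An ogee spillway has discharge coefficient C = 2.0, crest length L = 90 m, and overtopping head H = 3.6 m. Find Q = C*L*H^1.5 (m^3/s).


Q = 2.0 * 90 * 3.6^1.5 = 1229.4936 m^3/s


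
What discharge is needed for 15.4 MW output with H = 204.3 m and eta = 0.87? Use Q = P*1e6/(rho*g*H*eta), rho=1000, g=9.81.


Q = 15.4 * 1e6 / (1000 * 9.81 * 204.3 * 0.87) = 8.8321 m^3/s


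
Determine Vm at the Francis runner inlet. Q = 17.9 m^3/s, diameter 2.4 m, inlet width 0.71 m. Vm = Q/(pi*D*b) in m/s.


Vm = 17.9 / (pi * 2.4 * 0.71) = 3.3437 m/s


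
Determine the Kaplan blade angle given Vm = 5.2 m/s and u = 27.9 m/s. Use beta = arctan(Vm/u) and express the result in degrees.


beta = arctan(5.2 / 27.9) = 10.5576 degrees


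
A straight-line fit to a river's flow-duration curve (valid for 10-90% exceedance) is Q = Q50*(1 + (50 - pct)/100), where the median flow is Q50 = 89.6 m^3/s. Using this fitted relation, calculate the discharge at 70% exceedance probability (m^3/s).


Q = 89.6 * (1 + (50 - 70)/100) = 71.6800 m^3/s


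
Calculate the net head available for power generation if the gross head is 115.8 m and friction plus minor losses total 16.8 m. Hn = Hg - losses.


Hn = 115.8 - 16.8 = 99.0000 m


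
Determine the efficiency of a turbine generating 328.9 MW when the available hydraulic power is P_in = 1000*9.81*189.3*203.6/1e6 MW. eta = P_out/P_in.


P_in = 1000 * 9.81 * 189.3 * 203.6 / 1e6 = 378.0919 MW
eta = 328.9 / 378.0919 = 0.8699


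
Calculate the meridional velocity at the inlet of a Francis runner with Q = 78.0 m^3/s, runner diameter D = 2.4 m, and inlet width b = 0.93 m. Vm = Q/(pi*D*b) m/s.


Vm = 78.0 / (pi * 2.4 * 0.93) = 11.1237 m/s


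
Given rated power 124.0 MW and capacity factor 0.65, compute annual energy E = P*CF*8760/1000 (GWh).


E = 124.0 * 0.65 * 8760 / 1000 = 706.0560 GWh


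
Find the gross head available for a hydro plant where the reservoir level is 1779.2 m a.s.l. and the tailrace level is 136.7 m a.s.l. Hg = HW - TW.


Hg = 1779.2 - 136.7 = 1642.5000 m


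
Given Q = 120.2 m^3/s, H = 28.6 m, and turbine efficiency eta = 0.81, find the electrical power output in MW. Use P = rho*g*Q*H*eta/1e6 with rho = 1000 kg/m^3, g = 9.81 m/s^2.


P = 1000 * 9.81 * 120.2 * 28.6 * 0.81 / 1e6 = 27.3165 MW


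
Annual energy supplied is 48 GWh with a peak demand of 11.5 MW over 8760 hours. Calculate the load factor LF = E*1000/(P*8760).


LF = 48 * 1000 / (11.5 * 8760) = 0.4765


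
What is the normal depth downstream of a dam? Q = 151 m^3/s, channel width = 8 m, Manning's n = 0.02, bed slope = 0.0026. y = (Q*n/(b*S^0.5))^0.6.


y = (151 * 0.02 / (8 * 0.0026^0.5))^0.6 = 3.3240 m


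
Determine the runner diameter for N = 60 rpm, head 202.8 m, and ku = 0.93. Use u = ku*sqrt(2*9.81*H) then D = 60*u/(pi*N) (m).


u = 0.93 * sqrt(2*9.81*202.8) = 58.6633 m/s
D = 60 * 58.6633 / (pi * 60) = 18.6731 m


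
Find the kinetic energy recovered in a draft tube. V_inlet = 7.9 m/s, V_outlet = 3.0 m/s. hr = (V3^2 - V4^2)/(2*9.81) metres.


hr = (7.9^2 - 3.0^2) / (2*9.81) = 2.7222 m


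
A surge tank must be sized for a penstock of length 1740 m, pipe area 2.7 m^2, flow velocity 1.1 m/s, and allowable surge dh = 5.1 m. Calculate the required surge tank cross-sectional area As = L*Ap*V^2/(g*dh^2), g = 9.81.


As = 1740 * 2.7 * 1.1^2 / (9.81 * 5.1^2) = 22.2787 m^2


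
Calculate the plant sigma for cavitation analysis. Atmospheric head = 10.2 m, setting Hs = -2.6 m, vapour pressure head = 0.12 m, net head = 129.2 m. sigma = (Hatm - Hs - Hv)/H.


sigma = (10.2 - (-2.6) - 0.12) / 129.2 = 0.0981


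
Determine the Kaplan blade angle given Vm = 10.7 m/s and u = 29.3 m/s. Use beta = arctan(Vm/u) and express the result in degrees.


beta = arctan(10.7 / 29.3) = 20.0616 degrees


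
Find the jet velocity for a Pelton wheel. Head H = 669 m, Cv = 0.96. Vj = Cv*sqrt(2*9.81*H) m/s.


Vj = 0.96 * sqrt(2*9.81*669) = 109.9851 m/s


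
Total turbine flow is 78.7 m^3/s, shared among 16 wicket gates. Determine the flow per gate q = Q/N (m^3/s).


q = 78.7 / 16 = 4.9188 m^3/s


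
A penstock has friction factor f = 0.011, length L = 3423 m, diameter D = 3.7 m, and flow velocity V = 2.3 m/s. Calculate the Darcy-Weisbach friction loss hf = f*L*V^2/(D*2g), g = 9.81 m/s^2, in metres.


hf = 0.011 * 3423 * 2.3^2 / (3.7 * 2 * 9.81) = 2.7438 m


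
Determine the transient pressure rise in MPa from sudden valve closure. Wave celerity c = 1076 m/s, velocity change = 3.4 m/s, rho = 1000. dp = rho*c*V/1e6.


dp = 1000 * 1076 * 3.4 / 1e6 = 3.6584 MPa


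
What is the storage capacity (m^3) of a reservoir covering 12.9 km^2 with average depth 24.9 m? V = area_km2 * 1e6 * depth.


V = 12.9 * 1e6 * 24.9 = 3.2121e+08 m^3


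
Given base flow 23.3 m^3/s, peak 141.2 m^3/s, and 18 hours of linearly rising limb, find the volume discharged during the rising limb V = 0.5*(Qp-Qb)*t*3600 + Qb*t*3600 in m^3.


V = 0.5*(141.2 - 23.3)*18*3600 + 23.3*18*3600 = 5.3298e+06 m^3


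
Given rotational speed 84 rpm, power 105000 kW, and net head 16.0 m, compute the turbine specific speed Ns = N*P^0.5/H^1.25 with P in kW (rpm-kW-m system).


Ns = 84 * 105000^0.5 / 16.0^1.25 = 850.5972


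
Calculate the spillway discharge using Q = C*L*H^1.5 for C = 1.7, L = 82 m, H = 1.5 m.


Q = 1.7 * 82 * 1.5^1.5 = 256.0942 m^3/s


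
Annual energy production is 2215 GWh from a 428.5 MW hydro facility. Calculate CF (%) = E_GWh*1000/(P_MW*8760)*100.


CF = 2215 * 1000 / (428.5 * 8760) * 100 = 59.0091 %


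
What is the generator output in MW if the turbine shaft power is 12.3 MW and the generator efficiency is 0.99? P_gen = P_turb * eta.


P_gen = 12.3 * 0.99 = 12.1770 MW


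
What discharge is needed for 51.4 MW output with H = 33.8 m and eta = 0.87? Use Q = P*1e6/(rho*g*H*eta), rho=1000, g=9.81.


Q = 51.4 * 1e6 / (1000 * 9.81 * 33.8 * 0.87) = 178.1797 m^3/s


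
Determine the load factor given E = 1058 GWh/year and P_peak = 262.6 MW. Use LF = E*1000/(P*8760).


LF = 1058 * 1000 / (262.6 * 8760) = 0.4599


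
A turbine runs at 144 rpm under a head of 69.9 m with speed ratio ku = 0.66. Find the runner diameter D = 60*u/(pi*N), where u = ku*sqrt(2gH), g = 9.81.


u = 0.66 * sqrt(2*9.81*69.9) = 24.4417 m/s
D = 60 * 24.4417 / (pi * 144) = 3.2417 m


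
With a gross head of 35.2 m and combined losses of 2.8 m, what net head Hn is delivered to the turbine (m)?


Hn = 35.2 - 2.8 = 32.4000 m


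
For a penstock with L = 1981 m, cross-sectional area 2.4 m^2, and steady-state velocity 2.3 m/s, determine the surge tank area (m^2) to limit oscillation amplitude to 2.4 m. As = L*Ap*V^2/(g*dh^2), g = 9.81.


As = 1981 * 2.4 * 2.3^2 / (9.81 * 2.4^2) = 445.1024 m^2


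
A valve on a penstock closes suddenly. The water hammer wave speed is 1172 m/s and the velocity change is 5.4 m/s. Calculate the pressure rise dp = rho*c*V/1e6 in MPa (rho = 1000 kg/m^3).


dp = 1000 * 1172 * 5.4 / 1e6 = 6.3288 MPa


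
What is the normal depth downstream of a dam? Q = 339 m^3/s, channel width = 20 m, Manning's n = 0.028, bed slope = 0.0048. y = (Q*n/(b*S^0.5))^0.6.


y = (339 * 0.028 / (20 * 0.0048^0.5))^0.6 = 3.1727 m


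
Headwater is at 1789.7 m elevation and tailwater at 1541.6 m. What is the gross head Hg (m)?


Hg = 1789.7 - 1541.6 = 248.1000 m


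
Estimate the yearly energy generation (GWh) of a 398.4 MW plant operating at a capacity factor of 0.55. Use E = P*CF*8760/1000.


E = 398.4 * 0.55 * 8760 / 1000 = 1919.4912 GWh


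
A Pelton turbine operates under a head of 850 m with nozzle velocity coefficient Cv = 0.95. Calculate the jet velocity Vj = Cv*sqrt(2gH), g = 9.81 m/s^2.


Vj = 0.95 * sqrt(2*9.81*850) = 122.6825 m/s


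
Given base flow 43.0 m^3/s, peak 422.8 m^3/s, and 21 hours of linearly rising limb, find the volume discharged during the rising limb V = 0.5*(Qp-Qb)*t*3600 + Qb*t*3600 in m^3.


V = 0.5*(422.8 - 43.0)*21*3600 + 43.0*21*3600 = 1.7607e+07 m^3


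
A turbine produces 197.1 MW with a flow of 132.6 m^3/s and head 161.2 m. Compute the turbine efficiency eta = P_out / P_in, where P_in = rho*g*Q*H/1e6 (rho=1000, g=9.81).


P_in = 1000 * 9.81 * 132.6 * 161.2 / 1e6 = 209.6899 MW
eta = 197.1 / 209.6899 = 0.9400


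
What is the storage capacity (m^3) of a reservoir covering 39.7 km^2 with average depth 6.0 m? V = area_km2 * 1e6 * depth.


V = 39.7 * 1e6 * 6.0 = 2.3820e+08 m^3


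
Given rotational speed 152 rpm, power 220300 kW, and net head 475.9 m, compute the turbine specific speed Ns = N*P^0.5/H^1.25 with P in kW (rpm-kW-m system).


Ns = 152 * 220300^0.5 / 475.9^1.25 = 32.0964
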